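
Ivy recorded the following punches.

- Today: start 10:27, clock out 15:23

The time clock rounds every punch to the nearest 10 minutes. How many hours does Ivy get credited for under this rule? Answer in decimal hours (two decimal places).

Today: in 10:27→10:30, out 15:23→15:20; 4 h 50 min

4.83 hours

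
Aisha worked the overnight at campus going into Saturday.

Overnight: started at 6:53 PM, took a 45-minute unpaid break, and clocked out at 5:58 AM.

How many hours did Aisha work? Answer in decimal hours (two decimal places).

10.33 hours

Overnight: 6:53 PM → midnight = 5 h 7 min; midnight → 5:58 AM = 5 h 58 min; span 11 h 5 min; less 45 min break → 10 h 20 min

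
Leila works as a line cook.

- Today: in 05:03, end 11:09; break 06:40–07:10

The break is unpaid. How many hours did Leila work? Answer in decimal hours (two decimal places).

Today: 05:03–11:09 = 6 h 6 min; less 30 min break → 5 h 36 min

5.60 hours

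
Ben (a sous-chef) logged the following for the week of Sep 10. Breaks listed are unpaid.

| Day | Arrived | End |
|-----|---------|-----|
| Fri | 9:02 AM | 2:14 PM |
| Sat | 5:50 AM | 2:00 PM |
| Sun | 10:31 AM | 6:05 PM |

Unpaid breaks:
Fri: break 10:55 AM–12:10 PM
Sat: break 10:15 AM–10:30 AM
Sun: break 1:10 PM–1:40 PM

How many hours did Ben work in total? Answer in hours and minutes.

Fri: 9:02 AM–2:14 PM = 5 h 12 min; less 75 min break → 3 h 57 min
Sat: 5:50 AM–2:00 PM = 8 h 10 min; less 15 min break → 7 h 55 min
Sun: 10:31 AM–6:05 PM = 7 h 34 min; less 30 min break → 7 h 4 min
Total: 3 h 57 min + 7 h 55 min + 7 h 4 min = 18 h 56 min.

18 h 56 min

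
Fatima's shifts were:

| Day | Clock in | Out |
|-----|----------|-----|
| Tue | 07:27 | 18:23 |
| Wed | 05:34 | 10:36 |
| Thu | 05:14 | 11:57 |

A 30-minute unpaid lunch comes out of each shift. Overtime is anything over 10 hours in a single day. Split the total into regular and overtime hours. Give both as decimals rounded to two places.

Tue: 07:27–18:23 = 10 h 56 min; less 30 min break → 10 h 26 min
Wed: 05:34–10:36 = 5 h 2 min; less 30 min break → 4 h 32 min
Thu: 05:14–11:57 = 6 h 43 min; less 30 min break → 6 h 13 min
Tue reg 10 h 0 min / OT 0 h 26 min; Wed reg 4 h 32 min / OT 0 h 0 min; Thu reg 6 h 13 min / OT 0 h 0 min.
Totals: regular 20 h 45 min, overtime 0 h 26 min.

Regular 20.75 hours, overtime 0.43 hours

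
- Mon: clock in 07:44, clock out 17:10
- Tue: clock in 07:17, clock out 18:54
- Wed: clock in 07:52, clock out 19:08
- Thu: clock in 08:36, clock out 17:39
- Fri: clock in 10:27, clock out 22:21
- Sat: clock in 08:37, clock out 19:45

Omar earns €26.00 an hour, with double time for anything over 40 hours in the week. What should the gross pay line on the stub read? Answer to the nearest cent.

Mon: 07:44–17:10 = 9 h 26 min
Tue: 07:17–18:54 = 11 h 37 min
Wed: 07:52–19:08 = 11 h 16 min
Thu: 08:36–17:39 = 9 h 3 min
Fri: 10:27–22:21 = 11 h 54 min
Sat: 08:37–19:45 = 11 h 8 min
Total worked: 64 h 24 min = 3864 min.
Regular 40 h 0 min = 2400 min at €26.00/h; overtime 24 h 24 min = 1464 min at €52.00/h.
Pay = (2400 × €26.00 + 1464 × €52.00) ÷ 60 = €2308.80.

€2308.80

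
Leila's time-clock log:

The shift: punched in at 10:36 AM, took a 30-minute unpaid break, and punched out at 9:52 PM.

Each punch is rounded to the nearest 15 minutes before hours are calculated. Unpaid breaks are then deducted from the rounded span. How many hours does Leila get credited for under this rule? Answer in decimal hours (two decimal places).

10.75 hours

The shift: in 10:36 AM→10:30 AM, out 9:52 PM→9:45 PM; 11 h 15 min − 30 min = 10 h 45 min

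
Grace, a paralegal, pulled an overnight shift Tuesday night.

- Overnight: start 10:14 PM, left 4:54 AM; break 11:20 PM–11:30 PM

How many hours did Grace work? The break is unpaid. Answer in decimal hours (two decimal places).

6.50 hours

Overnight: 10:14 PM → midnight = 1 h 46 min; midnight → 4:54 AM = 4 h 54 min; span 6 h 40 min; less 10 min break → 6 h 30 min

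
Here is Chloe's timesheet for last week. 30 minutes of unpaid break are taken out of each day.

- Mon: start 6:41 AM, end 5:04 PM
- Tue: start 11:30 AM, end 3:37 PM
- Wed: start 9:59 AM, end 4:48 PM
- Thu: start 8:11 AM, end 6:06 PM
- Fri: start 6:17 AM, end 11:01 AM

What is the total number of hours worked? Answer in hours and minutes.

Mon: 6:41 AM–5:04 PM = 10 h 23 min; less 30 min break → 9 h 53 min
Tue: 11:30 AM–3:37 PM = 4 h 7 min; less 30 min break → 3 h 37 min
Wed: 9:59 AM–4:48 PM = 6 h 49 min; less 30 min break → 6 h 19 min
Thu: 8:11 AM–6:06 PM = 9 h 55 min; less 30 min break → 9 h 25 min
Fri: 6:17 AM–11:01 AM = 4 h 44 min; less 30 min break → 4 h 14 min
Total: 9 h 53 min + 3 h 37 min + 6 h 19 min + 9 h 25 min + 4 h 14 min = 33 h 28 min.

33 h 28 min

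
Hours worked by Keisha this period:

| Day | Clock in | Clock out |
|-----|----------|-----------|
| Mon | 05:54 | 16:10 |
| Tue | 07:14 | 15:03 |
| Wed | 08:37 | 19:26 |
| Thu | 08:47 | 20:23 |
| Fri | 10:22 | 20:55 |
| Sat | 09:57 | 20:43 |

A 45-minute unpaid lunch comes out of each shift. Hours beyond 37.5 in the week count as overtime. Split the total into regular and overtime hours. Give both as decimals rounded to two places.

Mon: 05:54–16:10 = 10 h 16 min; less 45 min break → 9 h 31 min
Tue: 07:14–15:03 = 7 h 49 min; less 45 min break → 7 h 4 min
Wed: 08:37–19:26 = 10 h 49 min; less 45 min break → 10 h 4 min
Thu: 08:47–20:23 = 11 h 36 min; less 45 min break → 10 h 51 min
Fri: 10:22–20:55 = 10 h 33 min; less 45 min break → 9 h 48 min
Sat: 09:57–20:43 = 10 h 46 min; less 45 min break → 10 h 1 min
Total worked: 57 h 19 min = 57.32 h.
Threshold 37.5 h → overtime 19 h 49 min, regular 37 h 30 min.

Regular 37.50 hours, overtime 19.82 hours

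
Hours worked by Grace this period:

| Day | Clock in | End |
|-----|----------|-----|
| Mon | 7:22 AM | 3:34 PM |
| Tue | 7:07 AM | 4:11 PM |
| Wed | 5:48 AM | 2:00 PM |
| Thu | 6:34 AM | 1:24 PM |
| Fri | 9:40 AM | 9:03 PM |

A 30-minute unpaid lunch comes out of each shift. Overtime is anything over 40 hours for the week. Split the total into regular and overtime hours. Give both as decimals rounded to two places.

Mon: 7:22 AM–3:34 PM = 8 h 12 min; less 30 min break → 7 h 42 min
Tue: 7:07 AM–4:11 PM = 9 h 4 min; less 30 min break → 8 h 34 min
Wed: 5:48 AM–2:00 PM = 8 h 12 min; less 30 min break → 7 h 42 min
Thu: 6:34 AM–1:24 PM = 6 h 50 min; less 30 min break → 6 h 20 min
Fri: 9:40 AM–9:03 PM = 11 h 23 min; less 30 min break → 10 h 53 min
Total worked: 41 h 11 min = 41.18 h.
Threshold 40 h → overtime 1 h 11 min, regular 40 h 0 min.

Regular 40.00 hours, overtime 1.18 hours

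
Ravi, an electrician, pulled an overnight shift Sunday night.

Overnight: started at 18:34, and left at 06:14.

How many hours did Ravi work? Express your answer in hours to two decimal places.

11.67 hours

Overnight: 18:34 → midnight = 5 h 26 min; midnight → 06:14 = 6 h 14 min; span 11 h 40 min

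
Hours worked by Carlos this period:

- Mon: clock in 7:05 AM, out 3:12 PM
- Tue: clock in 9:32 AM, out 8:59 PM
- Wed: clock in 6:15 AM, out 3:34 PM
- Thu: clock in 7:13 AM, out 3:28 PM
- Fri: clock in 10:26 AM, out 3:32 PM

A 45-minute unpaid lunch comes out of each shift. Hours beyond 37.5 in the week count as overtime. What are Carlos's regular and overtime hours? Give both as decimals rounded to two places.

Regular 37.50 hours, overtime 0.98 hours

Mon: 7:05 AM–3:12 PM = 8 h 7 min; less 45 min break → 7 h 22 min
Tue: 9:32 AM–8:59 PM = 11 h 27 min; less 45 min break → 10 h 42 min
Wed: 6:15 AM–3:34 PM = 9 h 19 min; less 45 min break → 8 h 34 min
Thu: 7:13 AM–3:28 PM = 8 h 15 min; less 45 min break → 7 h 30 min
Fri: 10:26 AM–3:32 PM = 5 h 6 min; less 45 min break → 4 h 21 min
Total worked: 38 h 29 min = 38.48 h.
Threshold 37.5 h → overtime 0 h 59 min, regular 37 h 30 min.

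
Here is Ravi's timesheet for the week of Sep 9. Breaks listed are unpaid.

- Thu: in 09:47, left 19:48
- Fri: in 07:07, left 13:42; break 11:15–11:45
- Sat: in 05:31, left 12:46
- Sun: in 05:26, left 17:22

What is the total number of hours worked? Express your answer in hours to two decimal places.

35.28 hours

Thu: 09:47–19:48 = 10 h 1 min
Fri: 07:07–13:42 = 6 h 35 min; less 30 min break → 6 h 5 min
Sat: 05:31–12:46 = 7 h 15 min
Sun: 05:26–17:22 = 11 h 56 min
Total: 10 h 1 min + 6 h 5 min + 7 h 15 min + 11 h 56 min = 35 h 17 min.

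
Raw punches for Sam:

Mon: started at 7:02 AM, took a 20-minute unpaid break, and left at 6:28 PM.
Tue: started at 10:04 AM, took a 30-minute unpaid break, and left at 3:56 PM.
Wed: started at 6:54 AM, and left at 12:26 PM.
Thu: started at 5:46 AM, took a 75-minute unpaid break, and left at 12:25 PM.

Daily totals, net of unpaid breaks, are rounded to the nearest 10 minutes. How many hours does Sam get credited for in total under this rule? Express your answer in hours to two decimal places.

27.33 hours

Mon: 7:02 AM–6:28 PM = 11 h 26 min − 20 min = 11 h 6 min → rounds to 11 h 10 min
Tue: 10:04 AM–3:56 PM = 5 h 52 min − 30 min = 5 h 22 min → rounds to 5 h 20 min
Wed: 6:54 AM–12:26 PM = 5 h 32 min → rounds to 5 h 30 min
Thu: 5:46 AM–12:25 PM = 6 h 39 min − 75 min = 5 h 24 min → rounds to 5 h 20 min
Total credited: 27 h 20 min.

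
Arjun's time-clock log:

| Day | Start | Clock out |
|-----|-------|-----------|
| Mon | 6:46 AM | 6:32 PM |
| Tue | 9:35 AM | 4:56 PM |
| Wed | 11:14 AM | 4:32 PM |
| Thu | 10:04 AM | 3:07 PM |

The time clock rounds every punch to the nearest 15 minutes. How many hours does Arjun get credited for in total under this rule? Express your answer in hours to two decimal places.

29.50 hours

Mon: in 6:46 AM→6:45 AM, out 6:32 PM→6:30 PM; 11 h 45 min
Tue: in 9:35 AM→9:30 AM, out 4:56 PM→5:00 PM; 7 h 30 min
Wed: in 11:14 AM→11:15 AM, out 4:32 PM→4:30 PM; 5 h 15 min
Thu: in 10:04 AM→10:00 AM, out 3:07 PM→3:00 PM; 5 h 0 min
Total credited: 29 h 30 min.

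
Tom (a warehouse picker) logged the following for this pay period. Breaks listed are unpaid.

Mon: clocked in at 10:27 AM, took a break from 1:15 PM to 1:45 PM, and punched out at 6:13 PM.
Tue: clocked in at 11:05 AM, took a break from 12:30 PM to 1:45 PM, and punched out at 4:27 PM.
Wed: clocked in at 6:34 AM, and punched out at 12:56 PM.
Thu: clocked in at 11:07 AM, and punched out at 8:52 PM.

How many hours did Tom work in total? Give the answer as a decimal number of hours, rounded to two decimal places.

27.50 hours

Mon: 10:27 AM–6:13 PM = 7 h 46 min; less 30 min break → 7 h 16 min
Tue: 11:05 AM–4:27 PM = 5 h 22 min; less 75 min break → 4 h 7 min
Wed: 6:34 AM–12:56 PM = 6 h 22 min
Thu: 11:07 AM–8:52 PM = 9 h 45 min
Total: 7 h 16 min + 4 h 7 min + 6 h 22 min + 9 h 45 min = 27 h 30 min.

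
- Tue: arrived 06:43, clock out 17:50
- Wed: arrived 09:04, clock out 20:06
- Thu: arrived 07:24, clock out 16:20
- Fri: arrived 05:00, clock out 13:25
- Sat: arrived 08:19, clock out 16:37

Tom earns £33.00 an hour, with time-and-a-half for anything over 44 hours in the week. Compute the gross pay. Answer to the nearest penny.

Tue: 06:43–17:50 = 11 h 7 min
Wed: 09:04–20:06 = 11 h 2 min
Thu: 07:24–16:20 = 8 h 56 min
Fri: 05:00–13:25 = 8 h 25 min
Sat: 08:19–16:37 = 8 h 18 min
Total worked: 47 h 48 min = 2868 min.
Regular 44 h 0 min = 2640 min at £33.00/h; overtime 3 h 48 min = 228 min at £49.50/h.
Pay = (2640 × £33.00 + 228 × £49.50) ÷ 60 = £1640.10.

£1640.10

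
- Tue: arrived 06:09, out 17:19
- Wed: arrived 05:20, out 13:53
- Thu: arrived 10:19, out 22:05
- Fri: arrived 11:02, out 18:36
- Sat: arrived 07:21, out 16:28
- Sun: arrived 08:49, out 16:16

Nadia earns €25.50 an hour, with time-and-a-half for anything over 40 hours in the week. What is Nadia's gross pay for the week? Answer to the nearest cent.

Tue: 06:09–17:19 = 11 h 10 min
Wed: 05:20–13:53 = 8 h 33 min
Thu: 10:19–22:05 = 11 h 46 min
Fri: 11:02–18:36 = 7 h 34 min
Sat: 07:21–16:28 = 9 h 7 min
Sun: 08:49–16:16 = 7 h 27 min
Total worked: 55 h 37 min = 3337 min.
Regular 40 h 0 min = 2400 min at €25.50/h; overtime 15 h 37 min = 937 min at €38.25/h.
Pay = (2400 × €25.50 + 937 × €38.25) ÷ 60 = €1617.34.

€1617.34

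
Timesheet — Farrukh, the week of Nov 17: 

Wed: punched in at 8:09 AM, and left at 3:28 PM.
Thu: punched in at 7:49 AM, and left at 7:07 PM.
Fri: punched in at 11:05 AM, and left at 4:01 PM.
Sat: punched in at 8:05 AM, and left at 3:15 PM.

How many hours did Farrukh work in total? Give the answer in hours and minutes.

30 h 43 min

Wed: 8:09 AM–3:28 PM = 7 h 19 min
Thu: 7:49 AM–7:07 PM = 11 h 18 min
Fri: 11:05 AM–4:01 PM = 4 h 56 min
Sat: 8:05 AM–3:15 PM = 7 h 10 min
Total: 7 h 19 min + 11 h 18 min + 4 h 56 min + 7 h 10 min = 30 h 43 min.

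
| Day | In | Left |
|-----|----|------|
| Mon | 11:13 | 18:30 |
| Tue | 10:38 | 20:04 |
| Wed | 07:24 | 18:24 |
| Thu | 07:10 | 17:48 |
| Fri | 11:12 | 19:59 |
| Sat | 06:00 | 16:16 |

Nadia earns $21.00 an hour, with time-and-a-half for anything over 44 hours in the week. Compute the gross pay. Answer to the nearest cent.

Mon: 11:13–18:30 = 7 h 17 min
Tue: 10:38–20:04 = 9 h 26 min
Wed: 07:24–18:24 = 11 h 0 min
Thu: 07:10–17:48 = 10 h 38 min
Fri: 11:12–19:59 = 8 h 47 min
Sat: 06:00–16:16 = 10 h 16 min
Total worked: 57 h 24 min = 3444 min.
Regular 44 h 0 min = 2640 min at $21.00/h; overtime 13 h 24 min = 804 min at $31.50/h.
Pay = (2640 × $21.00 + 804 × $31.50) ÷ 60 = $1346.10.

$1346.10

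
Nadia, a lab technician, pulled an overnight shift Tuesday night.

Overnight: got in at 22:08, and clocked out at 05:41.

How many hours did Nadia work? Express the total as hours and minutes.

Overnight: 22:08 → midnight = 1 h 52 min; midnight → 05:41 = 5 h 41 min; span 7 h 33 min

7 h 33 min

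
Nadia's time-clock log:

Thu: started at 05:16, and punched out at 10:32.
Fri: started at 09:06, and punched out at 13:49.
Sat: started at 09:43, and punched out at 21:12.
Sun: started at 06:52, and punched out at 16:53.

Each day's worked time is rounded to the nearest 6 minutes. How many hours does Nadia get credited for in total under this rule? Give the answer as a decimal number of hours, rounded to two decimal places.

31.50 hours

Thu: 05:16–10:32 = 5 h 16 min → rounds to 5 h 18 min
Fri: 09:06–13:49 = 4 h 43 min → rounds to 4 h 42 min
Sat: 09:43–21:12 = 11 h 29 min → rounds to 11 h 30 min
Sun: 06:52–16:53 = 10 h 1 min → rounds to 10 h 0 min
Total credited: 31 h 30 min.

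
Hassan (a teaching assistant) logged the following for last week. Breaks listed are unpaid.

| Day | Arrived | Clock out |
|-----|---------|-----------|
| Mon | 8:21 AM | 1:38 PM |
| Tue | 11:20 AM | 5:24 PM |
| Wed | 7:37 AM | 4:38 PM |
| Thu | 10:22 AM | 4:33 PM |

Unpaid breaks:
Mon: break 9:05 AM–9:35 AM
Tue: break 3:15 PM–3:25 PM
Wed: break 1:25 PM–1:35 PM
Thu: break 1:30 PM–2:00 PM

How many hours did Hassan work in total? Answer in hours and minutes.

Mon: 8:21 AM–1:38 PM = 5 h 17 min; less 30 min break → 4 h 47 min
Tue: 11:20 AM–5:24 PM = 6 h 4 min; less 10 min break → 5 h 54 min
Wed: 7:37 AM–4:38 PM = 9 h 1 min; less 10 min break → 8 h 51 min
Thu: 10:22 AM–4:33 PM = 6 h 11 min; less 30 min break → 5 h 41 min
Total: 4 h 47 min + 5 h 54 min + 8 h 51 min + 5 h 41 min = 25 h 13 min.

25 h 13 min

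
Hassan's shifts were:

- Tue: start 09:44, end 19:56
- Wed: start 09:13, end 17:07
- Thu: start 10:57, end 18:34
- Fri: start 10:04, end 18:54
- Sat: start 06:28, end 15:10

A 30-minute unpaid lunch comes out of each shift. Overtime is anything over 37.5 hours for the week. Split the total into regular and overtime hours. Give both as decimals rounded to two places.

Regular 37.50 hours, overtime 3.25 hours

Tue: 09:44–19:56 = 10 h 12 min; less 30 min break → 9 h 42 min
Wed: 09:13–17:07 = 7 h 54 min; less 30 min break → 7 h 24 min
Thu: 10:57–18:34 = 7 h 37 min; less 30 min break → 7 h 7 min
Fri: 10:04–18:54 = 8 h 50 min; less 30 min break → 8 h 20 min
Sat: 06:28–15:10 = 8 h 42 min; less 30 min break → 8 h 12 min
Total worked: 40 h 45 min = 40.75 h.
Threshold 37.5 h → overtime 3 h 15 min, regular 37 h 30 min.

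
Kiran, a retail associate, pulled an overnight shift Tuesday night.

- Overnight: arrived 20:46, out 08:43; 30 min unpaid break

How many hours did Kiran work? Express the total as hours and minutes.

Overnight: 20:46 → midnight = 3 h 14 min; midnight → 08:43 = 8 h 43 min; span 11 h 57 min; less 30 min break → 11 h 27 min

11 h 27 min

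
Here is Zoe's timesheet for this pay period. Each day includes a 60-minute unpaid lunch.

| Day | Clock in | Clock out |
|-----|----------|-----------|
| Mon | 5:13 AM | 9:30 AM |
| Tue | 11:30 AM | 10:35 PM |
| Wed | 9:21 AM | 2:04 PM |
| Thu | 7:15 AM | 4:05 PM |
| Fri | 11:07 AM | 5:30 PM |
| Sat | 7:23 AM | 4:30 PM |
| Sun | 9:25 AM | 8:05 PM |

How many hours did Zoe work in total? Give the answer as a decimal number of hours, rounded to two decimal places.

Mon: 5:13 AM–9:30 AM = 4 h 17 min; less 60 min break → 3 h 17 min
Tue: 11:30 AM–10:35 PM = 11 h 5 min; less 60 min break → 10 h 5 min
Wed: 9:21 AM–2:04 PM = 4 h 43 min; less 60 min break → 3 h 43 min
Thu: 7:15 AM–4:05 PM = 8 h 50 min; less 60 min break → 7 h 50 min
Fri: 11:07 AM–5:30 PM = 6 h 23 min; less 60 min break → 5 h 23 min
Sat: 7:23 AM–4:30 PM = 9 h 7 min; less 60 min break → 8 h 7 min
Sun: 9:25 AM–8:05 PM = 10 h 40 min; less 60 min break → 9 h 40 min
Total: 3 h 17 min + 10 h 5 min + 3 h 43 min + 7 h 50 min + 5 h 23 min + 8 h 7 min + 9 h 40 min = 48 h 5 min.

48.08 hours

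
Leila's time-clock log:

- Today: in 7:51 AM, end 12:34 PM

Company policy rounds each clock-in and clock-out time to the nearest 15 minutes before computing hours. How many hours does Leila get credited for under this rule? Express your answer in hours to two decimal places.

4.75 hours

Today: in 7:51 AM→7:45 AM, out 12:34 PM→12:30 PM; 4 h 45 min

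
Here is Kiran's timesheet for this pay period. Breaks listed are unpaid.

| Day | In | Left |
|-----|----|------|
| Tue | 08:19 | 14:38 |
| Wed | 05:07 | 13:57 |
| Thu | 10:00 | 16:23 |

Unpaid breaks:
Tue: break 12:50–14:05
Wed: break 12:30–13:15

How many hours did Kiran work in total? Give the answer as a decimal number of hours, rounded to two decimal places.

19.53 hours

Tue: 08:19–14:38 = 6 h 19 min; less 75 min break → 5 h 4 min
Wed: 05:07–13:57 = 8 h 50 min; less 45 min break → 8 h 5 min
Thu: 10:00–16:23 = 6 h 23 min
Total: 5 h 4 min + 8 h 5 min + 6 h 23 min = 19 h 32 min.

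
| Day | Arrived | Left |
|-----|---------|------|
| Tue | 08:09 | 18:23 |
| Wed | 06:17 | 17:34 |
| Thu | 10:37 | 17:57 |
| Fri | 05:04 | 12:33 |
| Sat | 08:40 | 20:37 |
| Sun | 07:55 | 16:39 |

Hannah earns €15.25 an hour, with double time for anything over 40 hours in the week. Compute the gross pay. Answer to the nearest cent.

Tue: 08:09–18:23 = 10 h 14 min
Wed: 06:17–17:34 = 11 h 17 min
Thu: 10:37–17:57 = 7 h 20 min
Fri: 05:04–12:33 = 7 h 29 min
Sat: 08:40–20:37 = 11 h 57 min
Sun: 07:55–16:39 = 8 h 44 min
Total worked: 57 h 1 min = 3421 min.
Regular 40 h 0 min = 2400 min at €15.25/h; overtime 17 h 1 min = 1021 min at €30.50/h.
Pay = (2400 × €15.25 + 1021 × €30.50) ÷ 60 = €1129.01.

€1129.01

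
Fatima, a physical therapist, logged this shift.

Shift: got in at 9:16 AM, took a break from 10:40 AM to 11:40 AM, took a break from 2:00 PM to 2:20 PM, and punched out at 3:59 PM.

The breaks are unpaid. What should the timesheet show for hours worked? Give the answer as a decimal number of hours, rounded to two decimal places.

Shift: 9:16 AM–3:59 PM = 6 h 43 min; less 80 min break → 5 h 23 min

5.38 hours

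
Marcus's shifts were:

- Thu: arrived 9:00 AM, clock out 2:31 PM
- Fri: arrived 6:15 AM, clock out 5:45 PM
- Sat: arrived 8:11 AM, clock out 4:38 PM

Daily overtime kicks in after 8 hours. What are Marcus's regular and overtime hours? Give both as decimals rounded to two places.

Thu: 9:00 AM–2:31 PM = 5 h 31 min
Fri: 6:15 AM–5:45 PM = 11 h 30 min
Sat: 8:11 AM–4:38 PM = 8 h 27 min
Thu reg 5 h 31 min / OT 0 h 0 min; Fri reg 8 h 0 min / OT 3 h 30 min; Sat reg 8 h 0 min / OT 0 h 27 min.
Totals: regular 21 h 31 min, overtime 3 h 57 min.

Regular 21.52 hours, overtime 3.95 hours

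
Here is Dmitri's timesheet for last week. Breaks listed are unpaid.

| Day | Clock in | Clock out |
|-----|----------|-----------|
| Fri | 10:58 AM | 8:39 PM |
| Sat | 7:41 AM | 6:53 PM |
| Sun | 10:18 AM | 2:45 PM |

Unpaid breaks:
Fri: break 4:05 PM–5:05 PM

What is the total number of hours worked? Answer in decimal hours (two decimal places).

24.33 hours

Fri: 10:58 AM–8:39 PM = 9 h 41 min; less 60 min break → 8 h 41 min
Sat: 7:41 AM–6:53 PM = 11 h 12 min
Sun: 10:18 AM–2:45 PM = 4 h 27 min
Total: 8 h 41 min + 11 h 12 min + 4 h 27 min = 24 h 20 min.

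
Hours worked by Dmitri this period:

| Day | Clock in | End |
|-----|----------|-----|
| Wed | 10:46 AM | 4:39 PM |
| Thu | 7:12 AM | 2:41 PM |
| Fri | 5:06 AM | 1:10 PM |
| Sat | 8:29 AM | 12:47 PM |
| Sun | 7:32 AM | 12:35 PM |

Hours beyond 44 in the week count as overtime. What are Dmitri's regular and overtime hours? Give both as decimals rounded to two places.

Regular 30.78 hours, overtime 0.00 hours

Wed: 10:46 AM–4:39 PM = 5 h 53 min
Thu: 7:12 AM–2:41 PM = 7 h 29 min
Fri: 5:06 AM–1:10 PM = 8 h 4 min
Sat: 8:29 AM–12:47 PM = 4 h 18 min
Sun: 7:32 AM–12:35 PM = 5 h 3 min
Total worked: 30 h 47 min = 30.78 h.
Threshold 44 h → overtime 0 h 0 min, regular 30 h 47 min.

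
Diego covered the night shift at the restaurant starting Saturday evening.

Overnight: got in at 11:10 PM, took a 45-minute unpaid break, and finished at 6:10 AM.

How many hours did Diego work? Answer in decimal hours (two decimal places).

Overnight: 11:10 PM → midnight = 0 h 50 min; midnight → 6:10 AM = 6 h 10 min; span 7 h 0 min; less 45 min break → 6 h 15 min

6.25 hours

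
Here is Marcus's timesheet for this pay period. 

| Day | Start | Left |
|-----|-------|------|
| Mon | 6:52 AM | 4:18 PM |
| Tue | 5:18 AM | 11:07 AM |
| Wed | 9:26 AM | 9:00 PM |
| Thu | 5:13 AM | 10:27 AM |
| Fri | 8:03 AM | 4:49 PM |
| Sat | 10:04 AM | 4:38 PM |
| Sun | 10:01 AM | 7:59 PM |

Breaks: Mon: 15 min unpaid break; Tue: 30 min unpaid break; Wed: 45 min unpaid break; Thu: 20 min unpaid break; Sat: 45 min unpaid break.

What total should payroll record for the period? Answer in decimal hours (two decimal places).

Mon: 6:52 AM–4:18 PM = 9 h 26 min; less 15 min break → 9 h 11 min
Tue: 5:18 AM–11:07 AM = 5 h 49 min; less 30 min break → 5 h 19 min
Wed: 9:26 AM–9:00 PM = 11 h 34 min; less 45 min break → 10 h 49 min
Thu: 5:13 AM–10:27 AM = 5 h 14 min; less 20 min break → 4 h 54 min
Fri: 8:03 AM–4:49 PM = 8 h 46 min
Sat: 10:04 AM–4:38 PM = 6 h 34 min; less 45 min break → 5 h 49 min
Sun: 10:01 AM–7:59 PM = 9 h 58 min
Total: 9 h 11 min + 5 h 19 min + 10 h 49 min + 4 h 54 min + 8 h 46 min + 5 h 49 min + 9 h 58 min = 54 h 46 min.

54.77 hours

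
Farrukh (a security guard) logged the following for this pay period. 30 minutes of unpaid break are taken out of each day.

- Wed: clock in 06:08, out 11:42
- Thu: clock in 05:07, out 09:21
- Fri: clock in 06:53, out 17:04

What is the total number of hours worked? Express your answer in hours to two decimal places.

18.48 hours

Wed: 06:08–11:42 = 5 h 34 min; less 30 min break → 5 h 4 min
Thu: 05:07–09:21 = 4 h 14 min; less 30 min break → 3 h 44 min
Fri: 06:53–17:04 = 10 h 11 min; less 30 min break → 9 h 41 min
Total: 5 h 4 min + 3 h 44 min + 9 h 41 min = 18 h 29 min.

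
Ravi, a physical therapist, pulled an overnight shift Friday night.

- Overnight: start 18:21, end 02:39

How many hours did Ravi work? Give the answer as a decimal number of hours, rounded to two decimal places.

Overnight: 18:21 → midnight = 5 h 39 min; midnight → 02:39 = 2 h 39 min; span 8 h 18 min

8.30 hours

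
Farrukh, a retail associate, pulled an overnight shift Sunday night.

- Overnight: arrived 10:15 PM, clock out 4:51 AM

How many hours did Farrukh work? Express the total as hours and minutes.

6 h 36 min

Overnight: 10:15 PM → midnight = 1 h 45 min; midnight → 4:51 AM = 4 h 51 min; span 6 h 36 min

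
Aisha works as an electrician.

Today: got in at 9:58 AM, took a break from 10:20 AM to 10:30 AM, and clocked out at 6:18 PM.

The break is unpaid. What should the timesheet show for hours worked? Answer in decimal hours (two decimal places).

Today: 9:58 AM–6:18 PM = 8 h 20 min; less 10 min break → 8 h 10 min

8.17 hours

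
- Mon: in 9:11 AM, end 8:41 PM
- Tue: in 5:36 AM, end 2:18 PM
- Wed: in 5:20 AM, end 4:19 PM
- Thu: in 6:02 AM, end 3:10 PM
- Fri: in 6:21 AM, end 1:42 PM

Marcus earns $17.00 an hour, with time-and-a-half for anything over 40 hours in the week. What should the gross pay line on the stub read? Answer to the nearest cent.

Mon: 9:11 AM–8:41 PM = 11 h 30 min
Tue: 5:36 AM–2:18 PM = 8 h 42 min
Wed: 5:20 AM–4:19 PM = 10 h 59 min
Thu: 6:02 AM–3:10 PM = 9 h 8 min
Fri: 6:21 AM–1:42 PM = 7 h 21 min
Total worked: 47 h 40 min = 2860 min.
Regular 40 h 0 min = 2400 min at $17.00/h; overtime 7 h 40 min = 460 min at $25.50/h.
Pay = (2400 × $17.00 + 460 × $25.50) ÷ 60 = $875.50.

$875.50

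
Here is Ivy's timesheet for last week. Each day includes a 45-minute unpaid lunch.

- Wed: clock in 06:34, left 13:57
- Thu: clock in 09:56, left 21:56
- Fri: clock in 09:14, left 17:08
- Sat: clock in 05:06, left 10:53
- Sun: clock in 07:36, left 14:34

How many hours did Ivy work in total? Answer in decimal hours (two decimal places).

Wed: 06:34–13:57 = 7 h 23 min; less 45 min break → 6 h 38 min
Thu: 09:56–21:56 = 12 h 0 min; less 45 min break → 11 h 15 min
Fri: 09:14–17:08 = 7 h 54 min; less 45 min break → 7 h 9 min
Sat: 05:06–10:53 = 5 h 47 min; less 45 min break → 5 h 2 min
Sun: 07:36–14:34 = 6 h 58 min; less 45 min break → 6 h 13 min
Total: 6 h 38 min + 11 h 15 min + 7 h 9 min + 5 h 2 min + 6 h 13 min = 36 h 17 min.

36.28 hours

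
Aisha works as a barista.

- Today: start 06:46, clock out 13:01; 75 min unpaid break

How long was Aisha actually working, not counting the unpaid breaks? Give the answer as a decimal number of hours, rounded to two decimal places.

Today: 06:46–13:01 = 6 h 15 min; less 75 min break → 5 h 0 min

5.00 hours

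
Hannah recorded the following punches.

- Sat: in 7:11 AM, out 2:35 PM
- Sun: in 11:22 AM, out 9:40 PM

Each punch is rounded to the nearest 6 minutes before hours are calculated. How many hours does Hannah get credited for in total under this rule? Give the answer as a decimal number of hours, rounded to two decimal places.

17.70 hours

Sat: in 7:11 AM→7:12 AM, out 2:35 PM→2:36 PM; 7 h 24 min
Sun: in 11:22 AM→11:24 AM, out 9:40 PM→9:42 PM; 10 h 18 min
Total credited: 17 h 42 min.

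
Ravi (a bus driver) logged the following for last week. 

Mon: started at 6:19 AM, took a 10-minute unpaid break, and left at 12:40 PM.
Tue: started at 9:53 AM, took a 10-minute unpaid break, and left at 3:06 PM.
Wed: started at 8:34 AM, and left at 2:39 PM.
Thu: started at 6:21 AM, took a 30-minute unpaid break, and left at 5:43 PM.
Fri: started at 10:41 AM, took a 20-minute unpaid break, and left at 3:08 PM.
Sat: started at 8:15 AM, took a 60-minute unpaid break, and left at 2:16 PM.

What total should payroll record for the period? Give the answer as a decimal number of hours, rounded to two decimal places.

37.32 hours

Mon: 6:19 AM–12:40 PM = 6 h 21 min; less 10 min break → 6 h 11 min
Tue: 9:53 AM–3:06 PM = 5 h 13 min; less 10 min break → 5 h 3 min
Wed: 8:34 AM–2:39 PM = 6 h 5 min
Thu: 6:21 AM–5:43 PM = 11 h 22 min; less 30 min break → 10 h 52 min
Fri: 10:41 AM–3:08 PM = 4 h 27 min; less 20 min break → 4 h 7 min
Sat: 8:15 AM–2:16 PM = 6 h 1 min; less 60 min break → 5 h 1 min
Total: 6 h 11 min + 5 h 3 min + 6 h 5 min + 10 h 52 min + 4 h 7 min + 5 h 1 min = 37 h 19 min.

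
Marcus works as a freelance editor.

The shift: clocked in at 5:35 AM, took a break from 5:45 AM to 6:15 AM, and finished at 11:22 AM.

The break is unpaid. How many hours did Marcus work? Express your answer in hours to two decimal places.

The shift: 5:35 AM–11:22 AM = 5 h 47 min; less 30 min break → 5 h 17 min

5.28 hours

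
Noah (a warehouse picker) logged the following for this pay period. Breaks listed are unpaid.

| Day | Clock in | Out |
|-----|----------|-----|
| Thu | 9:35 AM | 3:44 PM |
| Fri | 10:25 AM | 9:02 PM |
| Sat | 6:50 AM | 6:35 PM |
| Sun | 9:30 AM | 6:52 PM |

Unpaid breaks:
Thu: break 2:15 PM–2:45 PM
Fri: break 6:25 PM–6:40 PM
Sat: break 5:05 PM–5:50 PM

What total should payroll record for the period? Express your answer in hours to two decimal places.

36.38 hours

Thu: 9:35 AM–3:44 PM = 6 h 9 min; less 30 min break → 5 h 39 min
Fri: 10:25 AM–9:02 PM = 10 h 37 min; less 15 min break → 10 h 22 min
Sat: 6:50 AM–6:35 PM = 11 h 45 min; less 45 min break → 11 h 0 min
Sun: 9:30 AM–6:52 PM = 9 h 22 min
Total: 5 h 39 min + 10 h 22 min + 11 h 0 min + 9 h 22 min = 36 h 23 min.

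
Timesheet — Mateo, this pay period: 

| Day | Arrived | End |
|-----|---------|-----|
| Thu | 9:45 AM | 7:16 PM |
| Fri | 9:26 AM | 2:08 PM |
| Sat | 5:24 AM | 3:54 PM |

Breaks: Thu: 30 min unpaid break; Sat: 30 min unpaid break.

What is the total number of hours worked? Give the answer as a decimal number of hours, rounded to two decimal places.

Thu: 9:45 AM–7:16 PM = 9 h 31 min; less 30 min break → 9 h 1 min
Fri: 9:26 AM–2:08 PM = 4 h 42 min
Sat: 5:24 AM–3:54 PM = 10 h 30 min; less 30 min break → 10 h 0 min
Total: 9 h 1 min + 4 h 42 min + 10 h 0 min = 23 h 43 min.

23.72 hours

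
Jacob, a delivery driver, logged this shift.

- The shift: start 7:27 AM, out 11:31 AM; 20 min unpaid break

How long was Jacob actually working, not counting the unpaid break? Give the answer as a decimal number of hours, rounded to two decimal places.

3.73 hours

The shift: 7:27 AM–11:31 AM = 4 h 4 min; less 20 min break → 3 h 44 min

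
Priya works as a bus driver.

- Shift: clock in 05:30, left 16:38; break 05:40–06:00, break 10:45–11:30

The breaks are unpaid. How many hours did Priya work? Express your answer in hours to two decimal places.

Shift: 05:30–16:38 = 11 h 8 min; less 65 min break → 10 h 3 min

10.05 hours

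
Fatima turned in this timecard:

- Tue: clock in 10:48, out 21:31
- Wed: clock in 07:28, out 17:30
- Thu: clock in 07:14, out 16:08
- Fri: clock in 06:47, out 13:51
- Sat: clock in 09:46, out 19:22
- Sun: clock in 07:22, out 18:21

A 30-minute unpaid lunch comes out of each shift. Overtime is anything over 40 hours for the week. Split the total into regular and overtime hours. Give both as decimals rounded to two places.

Tue: 10:48–21:31 = 10 h 43 min; less 30 min break → 10 h 13 min
Wed: 07:28–17:30 = 10 h 2 min; less 30 min break → 9 h 32 min
Thu: 07:14–16:08 = 8 h 54 min; less 30 min break → 8 h 24 min
Fri: 06:47–13:51 = 7 h 4 min; less 30 min break → 6 h 34 min
Sat: 09:46–19:22 = 9 h 36 min; less 30 min break → 9 h 6 min
Sun: 07:22–18:21 = 10 h 59 min; less 30 min break → 10 h 29 min
Total worked: 54 h 18 min = 54.30 h.
Threshold 40 h → overtime 14 h 18 min, regular 40 h 0 min.

Regular 40.00 hours, overtime 14.30 hours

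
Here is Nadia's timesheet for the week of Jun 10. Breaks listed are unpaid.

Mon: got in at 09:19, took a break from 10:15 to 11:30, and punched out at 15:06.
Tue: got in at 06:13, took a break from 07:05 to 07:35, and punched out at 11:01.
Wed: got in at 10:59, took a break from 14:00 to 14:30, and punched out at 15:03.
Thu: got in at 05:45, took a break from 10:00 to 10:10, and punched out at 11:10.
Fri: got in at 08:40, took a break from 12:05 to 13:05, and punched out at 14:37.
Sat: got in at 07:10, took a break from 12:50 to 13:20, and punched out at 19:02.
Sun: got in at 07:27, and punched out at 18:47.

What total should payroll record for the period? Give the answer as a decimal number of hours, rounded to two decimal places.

Mon: 09:19–15:06 = 5 h 47 min; less 75 min break → 4 h 32 min
Tue: 06:13–11:01 = 4 h 48 min; less 30 min break → 4 h 18 min
Wed: 10:59–15:03 = 4 h 4 min; less 30 min break → 3 h 34 min
Thu: 05:45–11:10 = 5 h 25 min; less 10 min break → 5 h 15 min
Fri: 08:40–14:37 = 5 h 57 min; less 60 min break → 4 h 57 min
Sat: 07:10–19:02 = 11 h 52 min; less 30 min break → 11 h 22 min
Sun: 07:27–18:47 = 11 h 20 min
Total: 4 h 32 min + 4 h 18 min + 3 h 34 min + 5 h 15 min + 4 h 57 min + 11 h 22 min + 11 h 20 min = 45 h 18 min.

45.30 hours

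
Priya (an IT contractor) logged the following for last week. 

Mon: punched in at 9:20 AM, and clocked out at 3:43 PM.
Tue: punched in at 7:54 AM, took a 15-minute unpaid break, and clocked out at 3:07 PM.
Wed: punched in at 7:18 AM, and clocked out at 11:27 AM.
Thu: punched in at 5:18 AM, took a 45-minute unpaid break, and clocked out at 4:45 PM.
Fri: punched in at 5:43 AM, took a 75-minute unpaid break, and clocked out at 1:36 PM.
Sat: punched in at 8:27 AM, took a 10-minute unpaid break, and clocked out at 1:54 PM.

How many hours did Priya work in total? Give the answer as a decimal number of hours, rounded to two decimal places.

Mon: 9:20 AM–3:43 PM = 6 h 23 min
Tue: 7:54 AM–3:07 PM = 7 h 13 min; less 15 min break → 6 h 58 min
Wed: 7:18 AM–11:27 AM = 4 h 9 min
Thu: 5:18 AM–4:45 PM = 11 h 27 min; less 45 min break → 10 h 42 min
Fri: 5:43 AM–1:36 PM = 7 h 53 min; less 75 min break → 6 h 38 min
Sat: 8:27 AM–1:54 PM = 5 h 27 min; less 10 min break → 5 h 17 min
Total: 6 h 23 min + 6 h 58 min + 4 h 9 min + 10 h 42 min + 6 h 38 min + 5 h 17 min = 40 h 7 min.

40.12 hours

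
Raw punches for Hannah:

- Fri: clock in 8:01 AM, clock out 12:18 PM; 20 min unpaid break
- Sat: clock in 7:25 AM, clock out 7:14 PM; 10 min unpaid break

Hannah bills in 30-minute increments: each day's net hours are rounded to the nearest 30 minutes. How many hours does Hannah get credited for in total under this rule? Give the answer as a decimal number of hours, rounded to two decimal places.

Fri: 8:01 AM–12:18 PM = 4 h 17 min − 20 min = 3 h 57 min → rounds to 4 h 0 min
Sat: 7:25 AM–7:14 PM = 11 h 49 min − 10 min = 11 h 39 min → rounds to 11 h 30 min
Total credited: 15 h 30 min.

15.50 hours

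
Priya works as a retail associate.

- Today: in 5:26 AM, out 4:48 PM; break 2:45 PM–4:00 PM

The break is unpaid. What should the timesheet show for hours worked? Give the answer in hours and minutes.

Today: 5:26 AM–4:48 PM = 11 h 22 min; less 75 min break → 10 h 7 min

10 h 7 min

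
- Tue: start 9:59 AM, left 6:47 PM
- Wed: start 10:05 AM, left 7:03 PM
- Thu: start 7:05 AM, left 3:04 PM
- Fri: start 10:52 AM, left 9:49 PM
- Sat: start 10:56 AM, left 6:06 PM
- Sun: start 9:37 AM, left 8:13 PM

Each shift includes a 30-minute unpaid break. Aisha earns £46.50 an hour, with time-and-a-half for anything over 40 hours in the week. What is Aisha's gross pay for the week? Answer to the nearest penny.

Tue: 9:59 AM–6:47 PM = 8 h 48 min; less 30 min break → 8 h 18 min
Wed: 10:05 AM–7:03 PM = 8 h 58 min; less 30 min break → 8 h 28 min
Thu: 7:05 AM–3:04 PM = 7 h 59 min; less 30 min break → 7 h 29 min
Fri: 10:52 AM–9:49 PM = 10 h 57 min; less 30 min break → 10 h 27 min
Sat: 10:56 AM–6:06 PM = 7 h 10 min; less 30 min break → 6 h 40 min
Sun: 9:37 AM–8:13 PM = 10 h 36 min; less 30 min break → 10 h 6 min
Total worked: 51 h 28 min = 3088 min.
Regular 40 h 0 min = 2400 min at £46.50/h; overtime 11 h 28 min = 688 min at £69.75/h.
Pay = (2400 × £46.50 + 688 × £69.75) ÷ 60 = £2659.80.

£2659.80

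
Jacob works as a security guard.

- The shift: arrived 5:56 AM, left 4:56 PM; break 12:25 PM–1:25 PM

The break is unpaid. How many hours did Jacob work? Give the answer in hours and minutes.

The shift: 5:56 AM–4:56 PM = 11 h 0 min; less 60 min break → 10 h 0 min

10 h 0 min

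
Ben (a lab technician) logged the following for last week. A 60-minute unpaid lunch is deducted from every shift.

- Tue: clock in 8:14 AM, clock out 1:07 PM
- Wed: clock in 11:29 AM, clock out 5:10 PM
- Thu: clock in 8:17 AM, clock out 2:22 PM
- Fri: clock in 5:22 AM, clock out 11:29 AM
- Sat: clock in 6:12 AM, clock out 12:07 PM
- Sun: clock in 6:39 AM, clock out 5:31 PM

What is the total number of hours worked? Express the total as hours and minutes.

Tue: 8:14 AM–1:07 PM = 4 h 53 min; less 60 min break → 3 h 53 min
Wed: 11:29 AM–5:10 PM = 5 h 41 min; less 60 min break → 4 h 41 min
Thu: 8:17 AM–2:22 PM = 6 h 5 min; less 60 min break → 5 h 5 min
Fri: 5:22 AM–11:29 AM = 6 h 7 min; less 60 min break → 5 h 7 min
Sat: 6:12 AM–12:07 PM = 5 h 55 min; less 60 min break → 4 h 55 min
Sun: 6:39 AM–5:31 PM = 10 h 52 min; less 60 min break → 9 h 52 min
Total: 3 h 53 min + 4 h 41 min + 5 h 5 min + 5 h 7 min + 4 h 55 min + 9 h 52 min = 33 h 33 min.

33 h 33 min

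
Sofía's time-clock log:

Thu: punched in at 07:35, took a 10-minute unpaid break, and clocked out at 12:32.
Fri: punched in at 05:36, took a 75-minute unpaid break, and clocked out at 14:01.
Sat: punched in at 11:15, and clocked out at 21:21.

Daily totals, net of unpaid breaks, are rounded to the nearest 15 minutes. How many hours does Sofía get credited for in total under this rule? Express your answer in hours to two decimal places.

22.00 hours

Thu: 07:35–12:32 = 4 h 57 min − 10 min = 4 h 47 min → rounds to 4 h 45 min
Fri: 05:36–14:01 = 8 h 25 min − 75 min = 7 h 10 min → rounds to 7 h 15 min
Sat: 11:15–21:21 = 10 h 6 min → rounds to 10 h 0 min
Total credited: 22 h 0 min.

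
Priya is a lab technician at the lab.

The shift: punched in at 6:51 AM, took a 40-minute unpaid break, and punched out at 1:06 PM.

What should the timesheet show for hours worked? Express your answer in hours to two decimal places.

The shift: 6:51 AM–1:06 PM = 6 h 15 min; less 40 min break → 5 h 35 min

5.58 hours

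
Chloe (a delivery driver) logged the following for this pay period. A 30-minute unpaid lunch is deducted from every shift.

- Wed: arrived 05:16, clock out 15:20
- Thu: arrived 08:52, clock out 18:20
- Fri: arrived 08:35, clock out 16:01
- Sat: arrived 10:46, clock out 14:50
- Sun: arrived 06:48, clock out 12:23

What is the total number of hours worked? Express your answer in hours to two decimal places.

Wed: 05:16–15:20 = 10 h 4 min; less 30 min break → 9 h 34 min
Thu: 08:52–18:20 = 9 h 28 min; less 30 min break → 8 h 58 min
Fri: 08:35–16:01 = 7 h 26 min; less 30 min break → 6 h 56 min
Sat: 10:46–14:50 = 4 h 4 min; less 30 min break → 3 h 34 min
Sun: 06:48–12:23 = 5 h 35 min; less 30 min break → 5 h 5 min
Total: 9 h 34 min + 8 h 58 min + 6 h 56 min + 3 h 34 min + 5 h 5 min = 34 h 7 min.

34.12 hours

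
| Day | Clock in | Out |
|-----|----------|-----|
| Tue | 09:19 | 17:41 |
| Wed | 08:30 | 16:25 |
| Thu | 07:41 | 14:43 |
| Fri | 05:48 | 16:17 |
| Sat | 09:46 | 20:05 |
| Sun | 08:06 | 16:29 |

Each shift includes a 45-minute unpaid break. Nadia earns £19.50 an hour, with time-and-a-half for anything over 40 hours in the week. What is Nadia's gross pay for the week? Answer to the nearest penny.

Tue: 09:19–17:41 = 8 h 22 min; less 45 min break → 7 h 37 min
Wed: 08:30–16:25 = 7 h 55 min; less 45 min break → 7 h 10 min
Thu: 07:41–14:43 = 7 h 2 min; less 45 min break → 6 h 17 min
Fri: 05:48–16:17 = 10 h 29 min; less 45 min break → 9 h 44 min
Sat: 09:46–20:05 = 10 h 19 min; less 45 min break → 9 h 34 min
Sun: 08:06–16:29 = 8 h 23 min; less 45 min break → 7 h 38 min
Total worked: 48 h 0 min = 2880 min.
Regular 40 h 0 min = 2400 min at £19.50/h; overtime 8 h 0 min = 480 min at £29.25/h.
Pay = (2400 × £19.50 + 480 × £29.25) ÷ 60 = £1014.00.

£1014.00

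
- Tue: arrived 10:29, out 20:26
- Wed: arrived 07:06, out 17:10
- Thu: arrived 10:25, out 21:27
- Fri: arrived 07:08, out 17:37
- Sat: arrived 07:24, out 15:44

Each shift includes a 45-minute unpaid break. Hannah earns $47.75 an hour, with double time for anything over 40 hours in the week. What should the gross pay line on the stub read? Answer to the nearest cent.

Tue: 10:29–20:26 = 9 h 57 min; less 45 min break → 9 h 12 min
Wed: 07:06–17:10 = 10 h 4 min; less 45 min break → 9 h 19 min
Thu: 10:25–21:27 = 11 h 2 min; less 45 min break → 10 h 17 min
Fri: 07:08–17:37 = 10 h 29 min; less 45 min break → 9 h 44 min
Sat: 07:24–15:44 = 8 h 20 min; less 45 min break → 7 h 35 min
Total worked: 46 h 7 min = 2767 min.
Regular 40 h 0 min = 2400 min at $47.75/h; overtime 6 h 7 min = 367 min at $95.50/h.
Pay = (2400 × $47.75 + 367 × $95.50) ÷ 60 = $2494.14.

$2494.14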